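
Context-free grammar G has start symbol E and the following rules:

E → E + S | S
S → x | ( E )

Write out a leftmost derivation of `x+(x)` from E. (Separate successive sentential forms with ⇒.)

E ⇒ E+S   [E → E + S]
E+S ⇒ S+S   [E → S]
S+S ⇒ x+S   [S → x]
x+S ⇒ x+(E)   [S → ( E )]
x+(E) ⇒ x+(S)   [E → S]
x+(S) ⇒ x+(x)   [S → x]

E ⇒ E+S ⇒ S+S ⇒ x+S ⇒ x+(E) ⇒ x+(S) ⇒ x+(x)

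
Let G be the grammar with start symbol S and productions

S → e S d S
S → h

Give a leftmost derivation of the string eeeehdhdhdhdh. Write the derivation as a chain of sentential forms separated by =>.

S => eSdS   [S → e S d S]
eSdS => eeSdSdS   [S → e S d S]
eeSdSdS => eeeSdSdSdS   [S → e S d S]
eeeSdSdSdS => eeeeSdSdSdSdS   [S → e S d S]
eeeeSdSdSdSdS => eeeehdSdSdSdS   [S → h]
eeeehdSdSdSdS => eeeehdhdSdSdS   [S → h]
eeeehdhdSdSdS => eeeehdhdhdSdS   [S → h]
eeeehdhdhdSdS => eeeehdhdhdhdS   [S → h]
eeeehdhdhdhdS => eeeehdhdhdhdh   [S → h]

S => eSdS => eeSdSdS => eeeSdSdSdS => eeeeSdSdSdSdS => eeeehdSdSdSdS => eeeehdhdSdSdS => eeeehdhdhdSdS => eeeehdhdhdhdS => eeeehdhdhdhdh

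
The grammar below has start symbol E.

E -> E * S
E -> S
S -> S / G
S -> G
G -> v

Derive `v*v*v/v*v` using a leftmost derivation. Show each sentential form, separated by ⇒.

E ⇒ E*S ⇒ E*S*S ⇒ E*S*S*S ⇒ S*S*S*S ⇒ G*S*S*S ⇒ v*S*S*S ⇒ v*G*S*S ⇒ v*v*S*S ⇒ v*v*S/G*S ⇒ v*v*G/G*S ⇒ v*v*v/G*S ⇒ v*v*v/v*S ⇒ v*v*v/v*G ⇒ v*v*v/v*v

E ⇒ E*S   [E -> E * S]
E*S ⇒ E*S*S   [E -> E * S]
E*S*S ⇒ E*S*S*S   [E -> E * S]
E*S*S*S ⇒ S*S*S*S   [E -> S]
S*S*S*S ⇒ G*S*S*S   [S -> G]
G*S*S*S ⇒ v*S*S*S   [G -> v]
v*S*S*S ⇒ v*G*S*S   [S -> G]
v*G*S*S ⇒ v*v*S*S   [G -> v]
v*v*S*S ⇒ v*v*S/G*S   [S -> S / G]
v*v*S/G*S ⇒ v*v*G/G*S   [S -> G]
v*v*G/G*S ⇒ v*v*v/G*S   [G -> v]
v*v*v/G*S ⇒ v*v*v/v*S   [G -> v]
v*v*v/v*S ⇒ v*v*v/v*G   [S -> G]
v*v*v/v*G ⇒ v*v*v/v*v   [G -> v]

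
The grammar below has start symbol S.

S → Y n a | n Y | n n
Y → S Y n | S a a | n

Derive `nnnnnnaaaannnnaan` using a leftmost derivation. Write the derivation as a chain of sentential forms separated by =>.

S => nY => nSYn => nnYYn => nnSYnYn => nnnYYnYn => nnnSaaYnYn => nnnnYaaYnYn => nnnnSaaaaYnYn => nnnnnnaaaaYnYn => nnnnnnaaaannYn => nnnnnnaaaannSaan => nnnnnnaaaannnnaan

S => nY   [S → n Y]
nY => nSYn   [Y → S Y n]
nSYn => nnYYn   [S → n Y]
nnYYn => nnSYnYn   [Y → S Y n]
nnSYnYn => nnnYYnYn   [S → n Y]
nnnYYnYn => nnnSaaYnYn   [Y → S a a]
nnnSaaYnYn => nnnnYaaYnYn   [S → n Y]
nnnnYaaYnYn => nnnnSaaaaYnYn   [Y → S a a]
nnnnSaaaaYnYn => nnnnnnaaaaYnYn   [S → n n]
nnnnnnaaaaYnYn => nnnnnnaaaannYn   [Y → n]
nnnnnnaaaannYn => nnnnnnaaaannSaan   [Y → S a a]
nnnnnnaaaannSaan => nnnnnnaaaannnnaan   [S → n n]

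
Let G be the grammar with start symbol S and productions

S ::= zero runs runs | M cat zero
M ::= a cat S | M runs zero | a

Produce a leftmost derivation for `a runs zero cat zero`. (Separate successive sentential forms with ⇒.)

S ⇒ M cat zero   [S ::= M cat zero]
M cat zero ⇒ M runs zero cat zero   [M ::= M runs zero]
M runs zero cat zero ⇒ a runs zero cat zero   [M ::= a]

S ⇒ M cat zero ⇒ M runs zero cat zero ⇒ a runs zero cat zero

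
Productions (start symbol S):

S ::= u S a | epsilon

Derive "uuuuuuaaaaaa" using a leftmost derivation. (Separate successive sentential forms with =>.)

S => uSa => uuSaa => uuuSaaa => uuuuSaaaa => uuuuuSaaaaa => uuuuuuSaaaaaa => uuuuuuaaaaaa

S => uSa   [S ::= u S a]
uSa => uuSaa   [S ::= u S a]
uuSaa => uuuSaaa   [S ::= u S a]
uuuSaaa => uuuuSaaaa   [S ::= u S a]
uuuuSaaaa => uuuuuSaaaaa   [S ::= u S a]
uuuuuSaaaaa => uuuuuuSaaaaaa   [S ::= u S a]
uuuuuuSaaaaaa => uuuuuuaaaaaa   [S ::= epsilon]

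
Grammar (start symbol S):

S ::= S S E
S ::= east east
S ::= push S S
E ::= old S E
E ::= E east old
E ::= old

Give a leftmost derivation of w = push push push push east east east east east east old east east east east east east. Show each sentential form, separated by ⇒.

S ⇒ push S S ⇒ push push S S S ⇒ push push push S S S S ⇒ push push push S S E S S S ⇒ push push push push S S S E S S S ⇒ push push push push east east S S E S S S ⇒ push push push push east east east east S E S S S ⇒ push push push push east east east east east east E S S S ⇒ push push push push east east east east east east old S S S ⇒ push push push push east east east east east east old east east S S ⇒ push push push push east east east east east east old east east east east S ⇒ push push push push east east east east east east old east east east east east east

S ⇒ push S S   [S ::= push S S]
push S S ⇒ push push S S S   [S ::= push S S]
push push S S S ⇒ push push push S S S S   [S ::= push S S]
push push push S S S S ⇒ push push push S S E S S S   [S ::= S S E]
push push push S S E S S S ⇒ push push push push S S S E S S S   [S ::= push S S]
push push push push S S S E S S S ⇒ push push push push east east S S E S S S   [S ::= east east]
push push push push east east S S E S S S ⇒ push push push push east east east east S E S S S   [S ::= east east]
push push push push east east east east S E S S S ⇒ push push push push east east east east east east E S S S   [S ::= east east]
push push push push east east east east east east E S S S ⇒ push push push push east east east east east east old S S S   [E ::= old]
push push push push east east east east east east old S S S ⇒ push push push push east east east east east east old east east S S   [S ::= east east]
push push push push east east east east east east old east east S S ⇒ push push push push east east east east east east old east east east east S   [S ::= east east]
push push push push east east east east east east old east east east east S ⇒ push push push push east east east east east east old east east east east east east   [S ::= east east]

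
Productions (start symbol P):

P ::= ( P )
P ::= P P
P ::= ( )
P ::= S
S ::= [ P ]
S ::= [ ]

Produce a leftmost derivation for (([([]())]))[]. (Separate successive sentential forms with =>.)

P => PP   [P ::= P P]
PP => (P)P   [P ::= ( P )]
(P)P => ((P))P   [P ::= ( P )]
((P))P => ((S))P   [P ::= S]
((S))P => (([P]))P   [S ::= [ P ]]
(([P]))P => (([(P)]))P   [P ::= ( P )]
(([(P)]))P => (([(PP)]))P   [P ::= P P]
(([(PP)]))P => (([(SP)]))P   [P ::= S]
(([(SP)]))P => (([([]P)]))P   [S ::= [ ]]
(([([]P)]))P => (([([]())]))P   [P ::= ( )]
(([([]())]))P => (([([]())]))S   [P ::= S]
(([([]())]))S => (([([]())]))[]   [S ::= [ ]]

P => PP => (P)P => ((P))P => ((S))P => (([P]))P => (([(P)]))P => (([(PP)]))P => (([(SP)]))P => (([([]P)]))P => (([([]())]))P => (([([]())]))S => (([([]())]))[]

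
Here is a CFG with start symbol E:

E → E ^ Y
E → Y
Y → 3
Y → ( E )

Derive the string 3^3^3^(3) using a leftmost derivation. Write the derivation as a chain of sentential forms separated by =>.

E=>E^Y=>E^Y^Y=>E^Y^Y^Y=>Y^Y^Y^Y=>3^Y^Y^Y=>3^3^Y^Y=>3^3^3^Y=>3^3^3^(E)=>3^3^3^(Y)=>3^3^3^(3)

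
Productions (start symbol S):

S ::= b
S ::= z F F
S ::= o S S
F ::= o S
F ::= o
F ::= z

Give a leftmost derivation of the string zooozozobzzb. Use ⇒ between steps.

S ⇒ zFF   [S ::= z F F]
zFF ⇒ zoF   [F ::= o]
zoF ⇒ zooS   [F ::= o S]
zooS ⇒ zoooSS   [S ::= o S S]
zoooSS ⇒ zooozFFS   [S ::= z F F]
zooozFFS ⇒ zooozoSFS   [F ::= o S]
zooozoSFS ⇒ zooozozFFFS   [S ::= z F F]
zooozozFFFS ⇒ zooozozoSFFS   [F ::= o S]
zooozozoSFFS ⇒ zooozozobFFS   [S ::= b]
zooozozobFFS ⇒ zooozozobzFS   [F ::= z]
zooozozobzFS ⇒ zooozozobzzS   [F ::= z]
zooozozobzzS ⇒ zooozozobzzb   [S ::= b]

S ⇒ zFF ⇒ zoF ⇒ zooS ⇒ zoooSS ⇒ zooozFFS ⇒ zooozoSFS ⇒ zooozozFFFS ⇒ zooozozoSFFS ⇒ zooozozobFFS ⇒ zooozozobzFS ⇒ zooozozobzzS ⇒ zooozozobzzb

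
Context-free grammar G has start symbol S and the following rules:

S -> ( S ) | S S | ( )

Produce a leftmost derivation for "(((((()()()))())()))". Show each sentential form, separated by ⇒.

S ⇒ (S)   [S -> ( S )]
(S) ⇒ ((S))   [S -> ( S )]
((S)) ⇒ ((SS))   [S -> S S]
((SS)) ⇒ (((S)S))   [S -> ( S )]
(((S)S)) ⇒ (((SS)S))   [S -> S S]
(((SS)S)) ⇒ ((((S)S)S))   [S -> ( S )]
((((S)S)S)) ⇒ (((((S))S)S))   [S -> ( S )]
(((((S))S)S)) ⇒ (((((SS))S)S))   [S -> S S]
(((((SS))S)S)) ⇒ (((((()S))S)S))   [S -> ( )]
(((((()S))S)S)) ⇒ (((((()SS))S)S))   [S -> S S]
(((((()SS))S)S)) ⇒ (((((()()S))S)S))   [S -> ( )]
(((((()()S))S)S)) ⇒ (((((()()()))S)S))   [S -> ( )]
(((((()()()))S)S)) ⇒ (((((()()()))())S))   [S -> ( )]
(((((()()()))())S)) ⇒ (((((()()()))())()))   [S -> ( )]

S ⇒ (S) ⇒ ((S)) ⇒ ((SS)) ⇒ (((S)S)) ⇒ (((SS)S)) ⇒ ((((S)S)S)) ⇒ (((((S))S)S)) ⇒ (((((SS))S)S)) ⇒ (((((()S))S)S)) ⇒ (((((()SS))S)S)) ⇒ (((((()()S))S)S)) ⇒ (((((()()()))S)S)) ⇒ (((((()()()))())S)) ⇒ (((((()()()))())()))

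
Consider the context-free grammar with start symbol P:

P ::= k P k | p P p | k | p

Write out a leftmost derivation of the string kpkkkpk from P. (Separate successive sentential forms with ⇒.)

P ⇒ kPk ⇒ kpPpk ⇒ kpkPkpk ⇒ kpkkkpk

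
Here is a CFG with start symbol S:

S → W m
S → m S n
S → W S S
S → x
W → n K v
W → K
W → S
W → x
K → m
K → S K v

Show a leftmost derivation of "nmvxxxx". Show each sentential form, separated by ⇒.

S ⇒ WSS   [S → W S S]
WSS ⇒ SSS   [W → S]
SSS ⇒ WSSSS   [S → W S S]
WSSSS ⇒ nKvSSSS   [W → n K v]
nKvSSSS ⇒ nmvSSSS   [K → m]
nmvSSSS ⇒ nmvxSSS   [S → x]
nmvxSSS ⇒ nmvxxSS   [S → x]
nmvxxSS ⇒ nmvxxxS   [S → x]
nmvxxxS ⇒ nmvxxxx   [S → x]

S⇒WSS⇒SSS⇒WSSSS⇒nKvSSSS⇒nmvSSSS⇒nmvxSSS⇒nmvxxSS⇒nmvxxxS⇒nmvxxxx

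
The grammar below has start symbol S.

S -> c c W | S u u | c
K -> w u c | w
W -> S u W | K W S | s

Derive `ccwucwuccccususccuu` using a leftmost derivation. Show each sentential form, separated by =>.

S => Suu   [S -> S u u]
Suu => ccWuu   [S -> c c W]
ccWuu => ccKWSuu   [W -> K W S]
ccKWSuu => ccwucWSuu   [K -> w u c]
ccwucWSuu => ccwucKWSSuu   [W -> K W S]
ccwucKWSSuu => ccwucwucWSSuu   [K -> w u c]
ccwucwucWSSuu => ccwucwucSuWSSuu   [W -> S u W]
ccwucwucSuWSSuu => ccwucwucccWuWSSuu   [S -> c c W]
ccwucwucccWuWSSuu => ccwucwucccSuWuWSSuu   [W -> S u W]
ccwucwucccSuWuWSSuu => ccwucwuccccuWuWSSuu   [S -> c]
ccwucwuccccuWuWSSuu => ccwucwuccccusuWSSuu   [W -> s]
ccwucwuccccusuWSSuu => ccwucwuccccususSSuu   [W -> s]
ccwucwuccccususSSuu => ccwucwuccccususcSuu   [S -> c]
ccwucwuccccususcSuu => ccwucwuccccususccuu   [S -> c]

S=>Suu=>ccWuu=>ccKWSuu=>ccwucWSuu=>ccwucKWSSuu=>ccwucwucWSSuu=>ccwucwucSuWSSuu=>ccwucwucccWuWSSuu=>ccwucwucccSuWuWSSuu=>ccwucwuccccuWuWSSuu=>ccwucwuccccusuWSSuu=>ccwucwuccccususSSuu=>ccwucwuccccususcSuu=>ccwucwuccccususccuu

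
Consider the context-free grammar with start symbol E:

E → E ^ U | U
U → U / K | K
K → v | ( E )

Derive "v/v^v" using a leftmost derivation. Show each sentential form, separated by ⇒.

E ⇒ E^U   [E → E ^ U]
E^U ⇒ U^U   [E → U]
U^U ⇒ U/K^U   [U → U / K]
U/K^U ⇒ K/K^U   [U → K]
K/K^U ⇒ v/K^U   [K → v]
v/K^U ⇒ v/v^U   [K → v]
v/v^U ⇒ v/v^K   [U → K]
v/v^K ⇒ v/v^v   [K → v]

E ⇒ E^U ⇒ U^U ⇒ U/K^U ⇒ K/K^U ⇒ v/K^U ⇒ v/v^U ⇒ v/v^K ⇒ v/v^v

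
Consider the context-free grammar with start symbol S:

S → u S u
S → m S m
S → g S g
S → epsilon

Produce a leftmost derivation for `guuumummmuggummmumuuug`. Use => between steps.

S => gSg   [S → g S g]
gSg => guSug   [S → u S u]
guSug => guuSuug   [S → u S u]
guuSuug => guuuSuuug   [S → u S u]
guuuSuuug => guuumSmuuug   [S → m S m]
guuumSmuuug => guuumuSumuuug   [S → u S u]
guuumuSumuuug => guuumumSmumuuug   [S → m S m]
guuumumSmumuuug => guuumummSmmumuuug   [S → m S m]
guuumummSmmumuuug => guuumummmSmmmumuuug   [S → m S m]
guuumummmSmmmumuuug => guuumummmuSummmumuuug   [S → u S u]
guuumummmuSummmumuuug => guuumummmugSgummmumuuug   [S → g S g]
guuumummmugSgummmumuuug => guuumummmuggummmumuuug   [S → epsilon]

S=>gSg=>guSug=>guuSuug=>guuuSuuug=>guuumSmuuug=>guuumuSumuuug=>guuumumSmumuuug=>guuumummSmmumuuug=>guuumummmSmmmumuuug=>guuumummmuSummmumuuug=>guuumummmugSgummmumuuug=>guuumummmuggummmumuuug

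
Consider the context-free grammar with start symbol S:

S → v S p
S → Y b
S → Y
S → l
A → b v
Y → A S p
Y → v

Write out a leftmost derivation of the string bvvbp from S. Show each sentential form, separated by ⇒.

S ⇒ Y   [S → Y]
Y ⇒ ASp   [Y → A S p]
ASp ⇒ bvSp   [A → b v]
bvSp ⇒ bvYbp   [S → Y b]
bvYbp ⇒ bvvbp   [Y → v]

S⇒Y⇒ASp⇒bvSp⇒bvYbp⇒bvvbp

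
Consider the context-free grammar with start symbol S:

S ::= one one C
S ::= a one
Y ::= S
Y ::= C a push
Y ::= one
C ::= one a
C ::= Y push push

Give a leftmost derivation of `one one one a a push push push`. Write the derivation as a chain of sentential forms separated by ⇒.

S ⇒ one one C ⇒ one one Y push push ⇒ one one C a push push push ⇒ one one one a a push push push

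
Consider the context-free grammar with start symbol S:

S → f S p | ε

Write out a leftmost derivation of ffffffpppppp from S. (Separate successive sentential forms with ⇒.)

S ⇒ fSp   [S → f S p]
fSp ⇒ ffSpp   [S → f S p]
ffSpp ⇒ fffSppp   [S → f S p]
fffSppp ⇒ ffffSpppp   [S → f S p]
ffffSpppp ⇒ fffffSppppp   [S → f S p]
fffffSppppp ⇒ ffffffSpppppp   [S → f S p]
ffffffSpppppp ⇒ ffffffpppppp   [S → ε]

S⇒fSp⇒ffSpp⇒fffSppp⇒ffffSpppp⇒fffffSppppp⇒ffffffSpppppp⇒ffffffpppppp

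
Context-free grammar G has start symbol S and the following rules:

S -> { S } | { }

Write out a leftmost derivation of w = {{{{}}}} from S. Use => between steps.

S => {S}   [S -> { S }]
{S} => {{S}}   [S -> { S }]
{{S}} => {{{S}}}   [S -> { S }]
{{{S}}} => {{{{}}}}   [S -> { }]

S=>{S}=>{{S}}=>{{{S}}}=>{{{{}}}}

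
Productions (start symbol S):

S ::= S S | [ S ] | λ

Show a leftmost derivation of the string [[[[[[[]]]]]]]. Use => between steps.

S => [S]   [S ::= [ S ]]
[S] => [[S]]   [S ::= [ S ]]
[[S]] => [[SS]]   [S ::= S S]
[[SS]] => [[[S]S]]   [S ::= [ S ]]
[[[S]S]] => [[[[S]]S]]   [S ::= [ S ]]
[[[[S]]S]] => [[[[[S]]]S]]   [S ::= [ S ]]
[[[[[S]]]S]] => [[[[[[S]]]]S]]   [S ::= [ S ]]
[[[[[[S]]]]S]] => [[[[[[[S]]]]]S]]   [S ::= [ S ]]
[[[[[[[S]]]]]S]] => [[[[[[[]]]]]S]]   [S ::= λ]
[[[[[[[]]]]]S]] => [[[[[[[]]]]]]]   [S ::= λ]

S => [S] => [[S]] => [[SS]] => [[[S]S]] => [[[[S]]S]] => [[[[[S]]]S]] => [[[[[[S]]]]S]] => [[[[[[[S]]]]]S]] => [[[[[[[]]]]]S]] => [[[[[[[]]]]]]]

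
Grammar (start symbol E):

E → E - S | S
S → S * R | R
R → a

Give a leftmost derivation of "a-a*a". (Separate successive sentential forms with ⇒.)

E ⇒ E-S ⇒ S-S ⇒ R-S ⇒ a-S ⇒ a-S*R ⇒ a-R*R ⇒ a-a*R ⇒ a-a*a

E ⇒ E-S   [E → E - S]
E-S ⇒ S-S   [E → S]
S-S ⇒ R-S   [S → R]
R-S ⇒ a-S   [R → a]
a-S ⇒ a-S*R   [S → S * R]
a-S*R ⇒ a-R*R   [S → R]
a-R*R ⇒ a-a*R   [R → a]
a-a*R ⇒ a-a*a   [R → a]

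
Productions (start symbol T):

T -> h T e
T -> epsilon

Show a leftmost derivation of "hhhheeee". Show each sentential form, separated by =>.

T => hTe => hhTee => hhhTeee => hhhhTeeee => hhhheeee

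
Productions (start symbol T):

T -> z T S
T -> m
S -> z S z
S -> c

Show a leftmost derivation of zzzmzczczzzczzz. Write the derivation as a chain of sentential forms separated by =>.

T => zTS => zzTSS => zzzTSSS => zzzmSSS => zzzmzSzSS => zzzmzczSS => zzzmzczcS => zzzmzczczSz => zzzmzczczzSzz => zzzmzczczzzSzzz => zzzmzczczzzczzz

T => zTS   [T -> z T S]
zTS => zzTSS   [T -> z T S]
zzTSS => zzzTSSS   [T -> z T S]
zzzTSSS => zzzmSSS   [T -> m]
zzzmSSS => zzzmzSzSS   [S -> z S z]
zzzmzSzSS => zzzmzczSS   [S -> c]
zzzmzczSS => zzzmzczcS   [S -> c]
zzzmzczcS => zzzmzczczSz   [S -> z S z]
zzzmzczczSz => zzzmzczczzSzz   [S -> z S z]
zzzmzczczzSzz => zzzmzczczzzSzzz   [S -> z S z]
zzzmzczczzzSzzz => zzzmzczczzzczzz   [S -> c]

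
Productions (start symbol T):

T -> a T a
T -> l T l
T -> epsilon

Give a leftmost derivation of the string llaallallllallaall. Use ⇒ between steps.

T ⇒ lTl ⇒ llTll ⇒ llaTall ⇒ llaaTaall ⇒ llaalTlaall ⇒ llaallTllaall ⇒ llaallaTallaall ⇒ llaallalTlallaall ⇒ llaallallTllallaall ⇒ llaallallllallaall

T ⇒ lTl   [T -> l T l]
lTl ⇒ llTll   [T -> l T l]
llTll ⇒ llaTall   [T -> a T a]
llaTall ⇒ llaaTaall   [T -> a T a]
llaaTaall ⇒ llaalTlaall   [T -> l T l]
llaalTlaall ⇒ llaallTllaall   [T -> l T l]
llaallTllaall ⇒ llaallaTallaall   [T -> a T a]
llaallaTallaall ⇒ llaallalTlallaall   [T -> l T l]
llaallalTlallaall ⇒ llaallallTllallaall   [T -> l T l]
llaallallTllallaall ⇒ llaallallllallaall   [T -> epsilon]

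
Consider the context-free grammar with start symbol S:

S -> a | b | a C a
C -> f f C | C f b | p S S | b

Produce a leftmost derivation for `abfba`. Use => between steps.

S => aCa   [S -> a C a]
aCa => aCfba   [C -> C f b]
aCfba => abfba   [C -> b]

S => aCa => aCfba => abfba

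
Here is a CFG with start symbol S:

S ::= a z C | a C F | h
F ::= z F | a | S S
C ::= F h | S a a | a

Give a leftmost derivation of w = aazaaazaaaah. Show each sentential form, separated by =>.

S => aCF   [S ::= a C F]
aCF => aaF   [C ::= a]
aaF => aazF   [F ::= z F]
aazF => aazSS   [F ::= S S]
aazSS => aazaCFS   [S ::= a C F]
aazaCFS => aazaSaaFS   [C ::= S a a]
aazaSaaFS => aazaaCFaaFS   [S ::= a C F]
aazaaCFaaFS => aazaaaFaaFS   [C ::= a]
aazaaaFaaFS => aazaaazFaaFS   [F ::= z F]
aazaaazFaaFS => aazaaazaaaFS   [F ::= a]
aazaaazaaaFS => aazaaazaaaaS   [F ::= a]
aazaaazaaaaS => aazaaazaaaah   [S ::= h]

S => aCF => aaF => aazF => aazSS => aazaCFS => aazaSaaFS => aazaaCFaaFS => aazaaaFaaFS => aazaaazFaaFS => aazaaazaaaFS => aazaaazaaaaS => aazaaazaaaah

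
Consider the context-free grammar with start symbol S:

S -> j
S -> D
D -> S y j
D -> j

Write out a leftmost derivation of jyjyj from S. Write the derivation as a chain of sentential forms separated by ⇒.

S ⇒ D ⇒ Syj ⇒ Dyj ⇒ Syjyj ⇒ Dyjyj ⇒ jyjyj

S ⇒ D   [S -> D]
D ⇒ Syj   [D -> S y j]
Syj ⇒ Dyj   [S -> D]
Dyj ⇒ Syjyj   [D -> S y j]
Syjyj ⇒ Dyjyj   [S -> D]
Dyjyj ⇒ jyjyj   [D -> j]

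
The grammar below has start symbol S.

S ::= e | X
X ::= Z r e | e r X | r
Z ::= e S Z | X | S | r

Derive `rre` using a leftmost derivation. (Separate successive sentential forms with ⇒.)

S ⇒ X   [S ::= X]
X ⇒ Zre   [X ::= Z r e]
Zre ⇒ Sre   [Z ::= S]
Sre ⇒ Xre   [S ::= X]
Xre ⇒ rre   [X ::= r]

S⇒X⇒Zre⇒Sre⇒Xre⇒rre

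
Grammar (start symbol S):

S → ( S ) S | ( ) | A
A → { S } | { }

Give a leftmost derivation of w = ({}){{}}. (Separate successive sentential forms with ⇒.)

S ⇒ (S)S   [S → ( S ) S]
(S)S ⇒ (A)S   [S → A]
(A)S ⇒ ({})S   [A → { }]
({})S ⇒ ({})A   [S → A]
({})A ⇒ ({}){S}   [A → { S }]
({}){S} ⇒ ({}){A}   [S → A]
({}){A} ⇒ ({}){{}}   [A → { }]

S ⇒ (S)S ⇒ (A)S ⇒ ({})S ⇒ ({})A ⇒ ({}){S} ⇒ ({}){A} ⇒ ({}){{}}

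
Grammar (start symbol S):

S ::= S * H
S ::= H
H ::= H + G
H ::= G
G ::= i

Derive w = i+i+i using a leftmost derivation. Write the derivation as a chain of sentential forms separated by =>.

S=>H=>H+G=>H+G+G=>G+G+G=>i+G+G=>i+i+G=>i+i+i

S => H   [S ::= H]
H => H+G   [H ::= H + G]
H+G => H+G+G   [H ::= H + G]
H+G+G => G+G+G   [H ::= G]
G+G+G => i+G+G   [G ::= i]
i+G+G => i+i+G   [G ::= i]
i+i+G => i+i+i   [G ::= i]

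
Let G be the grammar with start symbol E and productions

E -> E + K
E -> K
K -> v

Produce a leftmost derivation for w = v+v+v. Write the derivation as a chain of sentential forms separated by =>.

E => E+K   [E -> E + K]
E+K => E+K+K   [E -> E + K]
E+K+K => K+K+K   [E -> K]
K+K+K => v+K+K   [K -> v]
v+K+K => v+v+K   [K -> v]
v+v+K => v+v+v   [K -> v]

E => E+K => E+K+K => K+K+K => v+K+K => v+v+K => v+v+v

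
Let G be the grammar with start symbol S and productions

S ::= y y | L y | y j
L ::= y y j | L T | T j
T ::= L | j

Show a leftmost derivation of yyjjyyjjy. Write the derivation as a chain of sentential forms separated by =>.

S => Ly => LTy => LTTy => LTTTy => yyjTTTy => yyjjTTy => yyjjLTy => yyjjyyjTy => yyjjyyjjy

S => Ly   [S ::= L y]
Ly => LTy   [L ::= L T]
LTy => LTTy   [L ::= L T]
LTTy => LTTTy   [L ::= L T]
LTTTy => yyjTTTy   [L ::= y y j]
yyjTTTy => yyjjTTy   [T ::= j]
yyjjTTy => yyjjLTy   [T ::= L]
yyjjLTy => yyjjyyjTy   [L ::= y y j]
yyjjyyjTy => yyjjyyjjy   [T ::= j]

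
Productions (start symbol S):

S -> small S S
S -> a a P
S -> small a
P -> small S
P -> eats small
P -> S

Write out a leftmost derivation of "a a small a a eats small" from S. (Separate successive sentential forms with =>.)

S => a a P   [S -> a a P]
a a P => a a small S   [P -> small S]
a a small S => a a small a a P   [S -> a a P]
a a small a a P => a a small a a eats small   [P -> eats small]

S => a a P => a a small S => a a small a a P => a a small a a eats small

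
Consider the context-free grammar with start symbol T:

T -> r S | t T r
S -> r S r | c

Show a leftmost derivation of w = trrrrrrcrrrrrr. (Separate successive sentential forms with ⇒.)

T ⇒ tTr   [T -> t T r]
tTr ⇒ trSr   [T -> r S]
trSr ⇒ trrSrr   [S -> r S r]
trrSrr ⇒ trrrSrrr   [S -> r S r]
trrrSrrr ⇒ trrrrSrrrr   [S -> r S r]
trrrrSrrrr ⇒ trrrrrSrrrrr   [S -> r S r]
trrrrrSrrrrr ⇒ trrrrrrSrrrrrr   [S -> r S r]
trrrrrrSrrrrrr ⇒ trrrrrrcrrrrrr   [S -> c]

T⇒tTr⇒trSr⇒trrSrr⇒trrrSrrr⇒trrrrSrrrr⇒trrrrrSrrrrr⇒trrrrrrSrrrrrr⇒trrrrrrcrrrrrr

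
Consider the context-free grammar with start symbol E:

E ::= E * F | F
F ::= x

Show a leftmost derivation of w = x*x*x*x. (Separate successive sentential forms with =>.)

E=>E*F=>E*F*F=>E*F*F*F=>F*F*F*F=>x*F*F*F=>x*x*F*F=>x*x*x*F=>x*x*x*x

E => E*F   [E ::= E * F]
E*F => E*F*F   [E ::= E * F]
E*F*F => E*F*F*F   [E ::= E * F]
E*F*F*F => F*F*F*F   [E ::= F]
F*F*F*F => x*F*F*F   [F ::= x]
x*F*F*F => x*x*F*F   [F ::= x]
x*x*F*F => x*x*x*F   [F ::= x]
x*x*x*F => x*x*x*x   [F ::= x]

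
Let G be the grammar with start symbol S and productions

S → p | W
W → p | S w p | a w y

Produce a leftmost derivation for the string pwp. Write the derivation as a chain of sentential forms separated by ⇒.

S⇒W⇒Swp⇒Wwp⇒pwp

S ⇒ W   [S → W]
W ⇒ Swp   [W → S w p]
Swp ⇒ Wwp   [S → W]
Wwp ⇒ pwp   [W → p]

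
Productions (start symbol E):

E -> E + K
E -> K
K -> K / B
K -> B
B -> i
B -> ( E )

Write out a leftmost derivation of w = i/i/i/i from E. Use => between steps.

E => K   [E -> K]
K => K/B   [K -> K / B]
K/B => K/B/B   [K -> K / B]
K/B/B => K/B/B/B   [K -> K / B]
K/B/B/B => B/B/B/B   [K -> B]
B/B/B/B => i/B/B/B   [B -> i]
i/B/B/B => i/i/B/B   [B -> i]
i/i/B/B => i/i/i/B   [B -> i]
i/i/i/B => i/i/i/i   [B -> i]

E => K => K/B => K/B/B => K/B/B/B => B/B/B/B => i/B/B/B => i/i/B/B => i/i/i/B => i/i/i/i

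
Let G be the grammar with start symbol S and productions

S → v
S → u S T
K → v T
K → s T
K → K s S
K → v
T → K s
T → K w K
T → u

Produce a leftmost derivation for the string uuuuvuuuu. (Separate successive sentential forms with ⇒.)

S ⇒ uST   [S → u S T]
uST ⇒ uuSTT   [S → u S T]
uuSTT ⇒ uuuSTTT   [S → u S T]
uuuSTTT ⇒ uuuuSTTTT   [S → u S T]
uuuuSTTTT ⇒ uuuuvTTTT   [S → v]
uuuuvTTTT ⇒ uuuuvuTTT   [T → u]
uuuuvuTTT ⇒ uuuuvuuTT   [T → u]
uuuuvuuTT ⇒ uuuuvuuuT   [T → u]
uuuuvuuuT ⇒ uuuuvuuuu   [T → u]

S ⇒ uST ⇒ uuSTT ⇒ uuuSTTT ⇒ uuuuSTTTT ⇒ uuuuvTTTT ⇒ uuuuvuTTT ⇒ uuuuvuuTT ⇒ uuuuvuuuT ⇒ uuuuvuuuu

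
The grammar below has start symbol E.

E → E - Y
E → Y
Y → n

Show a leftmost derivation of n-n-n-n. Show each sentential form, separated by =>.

E => E-Y => E-Y-Y => E-Y-Y-Y => Y-Y-Y-Y => n-Y-Y-Y => n-n-Y-Y => n-n-n-Y => n-n-n-n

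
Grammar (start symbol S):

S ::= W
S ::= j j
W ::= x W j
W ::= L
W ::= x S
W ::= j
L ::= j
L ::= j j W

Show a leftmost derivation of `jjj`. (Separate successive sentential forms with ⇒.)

S ⇒ W ⇒ L ⇒ jjW ⇒ jjL ⇒ jjj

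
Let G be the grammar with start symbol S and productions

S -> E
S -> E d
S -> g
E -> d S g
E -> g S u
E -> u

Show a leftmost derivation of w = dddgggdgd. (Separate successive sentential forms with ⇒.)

S ⇒ Ed   [S -> E d]
Ed ⇒ dSgd   [E -> d S g]
dSgd ⇒ dEdgd   [S -> E d]
dEdgd ⇒ ddSgdgd   [E -> d S g]
ddSgdgd ⇒ ddEgdgd   [S -> E]
ddEgdgd ⇒ dddSggdgd   [E -> d S g]
dddSggdgd ⇒ dddgggdgd   [S -> g]

S ⇒ Ed ⇒ dSgd ⇒ dEdgd ⇒ ddSgdgd ⇒ ddEgdgd ⇒ dddSggdgd ⇒ dddgggdgd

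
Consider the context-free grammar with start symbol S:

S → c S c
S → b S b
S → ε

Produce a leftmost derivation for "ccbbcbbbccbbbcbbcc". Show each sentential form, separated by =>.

S => cSc => ccScc => ccbSbcc => ccbbSbbcc => ccbbcScbbcc => ccbbcbSbcbbcc => ccbbcbbSbbcbbcc => ccbbcbbbSbbbcbbcc => ccbbcbbbcScbbbcbbcc => ccbbcbbbccbbbcbbcc

S => cSc   [S → c S c]
cSc => ccScc   [S → c S c]
ccScc => ccbSbcc   [S → b S b]
ccbSbcc => ccbbSbbcc   [S → b S b]
ccbbSbbcc => ccbbcScbbcc   [S → c S c]
ccbbcScbbcc => ccbbcbSbcbbcc   [S → b S b]
ccbbcbSbcbbcc => ccbbcbbSbbcbbcc   [S → b S b]
ccbbcbbSbbcbbcc => ccbbcbbbSbbbcbbcc   [S → b S b]
ccbbcbbbSbbbcbbcc => ccbbcbbbcScbbbcbbcc   [S → c S c]
ccbbcbbbcScbbbcbbcc => ccbbcbbbccbbbcbbcc   [S → ε]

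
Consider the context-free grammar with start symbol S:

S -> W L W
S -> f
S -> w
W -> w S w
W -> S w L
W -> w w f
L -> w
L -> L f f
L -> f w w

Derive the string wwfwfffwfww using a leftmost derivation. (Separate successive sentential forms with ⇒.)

S ⇒ WLW ⇒ wwfLW ⇒ wwfLffW ⇒ wwfwffW ⇒ wwfwffSwL ⇒ wwfwfffwL ⇒ wwfwfffwfww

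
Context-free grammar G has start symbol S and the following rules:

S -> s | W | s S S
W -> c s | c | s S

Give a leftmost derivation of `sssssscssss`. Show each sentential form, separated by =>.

S => sSS   [S -> s S S]
sSS => ssSSS   [S -> s S S]
ssSSS => ssWSS   [S -> W]
ssWSS => sssSSS   [W -> s S]
sssSSS => ssssSSSS   [S -> s S S]
ssssSSSS => ssssWSSS   [S -> W]
ssssWSSS => sssssSSSS   [W -> s S]
sssssSSSS => sssssWSSS   [S -> W]
sssssWSSS => ssssssSSSS   [W -> s S]
ssssssSSSS => ssssssWSSS   [S -> W]
ssssssWSSS => sssssscsSSS   [W -> c s]
sssssscsSSS => sssssscssSS   [S -> s]
sssssscssSS => sssssscsssS   [S -> s]
sssssscsssS => sssssscssss   [S -> s]

S=>sSS=>ssSSS=>ssWSS=>sssSSS=>ssssSSSS=>ssssWSSS=>sssssSSSS=>sssssWSSS=>ssssssSSSS=>ssssssWSSS=>sssssscsSSS=>sssssscssSS=>sssssscsssS=>sssssscssss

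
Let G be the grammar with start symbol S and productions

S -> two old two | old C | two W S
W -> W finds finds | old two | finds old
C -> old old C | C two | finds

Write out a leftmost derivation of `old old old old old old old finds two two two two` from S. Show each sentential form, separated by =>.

S => old C => old C two => old C two two => old old old C two two => old old old old old C two two => old old old old old C two two two => old old old old old old old C two two two => old old old old old old old C two two two two => old old old old old old old finds two two two two

S => old C   [S -> old C]
old C => old C two   [C -> C two]
old C two => old C two two   [C -> C two]
old C two two => old old old C two two   [C -> old old C]
old old old C two two => old old old old old C two two   [C -> old old C]
old old old old old C two two => old old old old old C two two two   [C -> C two]
old old old old old C two two two => old old old old old old old C two two two   [C -> old old C]
old old old old old old old C two two two => old old old old old old old C two two two two   [C -> C two]
old old old old old old old C two two two two => old old old old old old old finds two two two two   [C -> finds]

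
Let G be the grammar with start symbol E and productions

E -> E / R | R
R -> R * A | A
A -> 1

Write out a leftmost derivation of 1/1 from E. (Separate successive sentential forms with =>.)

E => E/R => R/R => A/R => 1/R => 1/A => 1/1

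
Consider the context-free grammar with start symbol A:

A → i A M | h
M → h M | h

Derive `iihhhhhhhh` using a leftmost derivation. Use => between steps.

A => iAM   [A → i A M]
iAM => iiAMM   [A → i A M]
iiAMM => iihMM   [A → h]
iihMM => iihhMM   [M → h M]
iihhMM => iihhhMM   [M → h M]
iihhhMM => iihhhhMM   [M → h M]
iihhhhMM => iihhhhhMM   [M → h M]
iihhhhhMM => iihhhhhhM   [M → h]
iihhhhhhM => iihhhhhhhM   [M → h M]
iihhhhhhhM => iihhhhhhhh   [M → h]

A => iAM => iiAMM => iihMM => iihhMM => iihhhMM => iihhhhMM => iihhhhhMM => iihhhhhhM => iihhhhhhhM => iihhhhhhhh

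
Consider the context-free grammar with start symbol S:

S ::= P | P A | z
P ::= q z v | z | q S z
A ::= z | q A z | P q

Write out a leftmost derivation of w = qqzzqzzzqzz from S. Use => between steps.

S => PA   [S ::= P A]
PA => qSzA   [P ::= q S z]
qSzA => qPAzA   [S ::= P A]
qPAzA => qqSzAzA   [P ::= q S z]
qqSzAzA => qqPzAzA   [S ::= P]
qqPzAzA => qqzzAzA   [P ::= z]
qqzzAzA => qqzzPqzA   [A ::= P q]
qqzzPqzA => qqzzqSzqzA   [P ::= q S z]
qqzzqSzqzA => qqzzqPAzqzA   [S ::= P A]
qqzzqPAzqzA => qqzzqzAzqzA   [P ::= z]
qqzzqzAzqzA => qqzzqzzzqzA   [A ::= z]
qqzzqzzzqzA => qqzzqzzzqzz   [A ::= z]

S=>PA=>qSzA=>qPAzA=>qqSzAzA=>qqPzAzA=>qqzzAzA=>qqzzPqzA=>qqzzqSzqzA=>qqzzqPAzqzA=>qqzzqzAzqzA=>qqzzqzzzqzA=>qqzzqzzzqzz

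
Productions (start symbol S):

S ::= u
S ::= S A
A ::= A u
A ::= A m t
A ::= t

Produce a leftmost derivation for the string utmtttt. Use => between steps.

S => SA   [S ::= S A]
SA => SAA   [S ::= S A]
SAA => SAAA   [S ::= S A]
SAAA => SAAAA   [S ::= S A]
SAAAA => uAAAA   [S ::= u]
uAAAA => uAmtAAA   [A ::= A m t]
uAmtAAA => utmtAAA   [A ::= t]
utmtAAA => utmttAA   [A ::= t]
utmttAA => utmtttA   [A ::= t]
utmtttA => utmtttt   [A ::= t]

S=>SA=>SAA=>SAAA=>SAAAA=>uAAAA=>uAmtAAA=>utmtAAA=>utmttAA=>utmtttA=>utmtttt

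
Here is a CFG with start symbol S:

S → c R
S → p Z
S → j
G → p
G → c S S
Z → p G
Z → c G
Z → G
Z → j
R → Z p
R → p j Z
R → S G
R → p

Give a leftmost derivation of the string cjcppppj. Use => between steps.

S => cR => cSG => cjG => cjcSS => cjcpZS => cjcppGS => cjcpppS => cjcppppZ => cjcppppj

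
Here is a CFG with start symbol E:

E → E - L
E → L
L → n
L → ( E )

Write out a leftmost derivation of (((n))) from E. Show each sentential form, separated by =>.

E=>L=>(E)=>(L)=>((E))=>((L))=>(((E)))=>(((L)))=>(((n)))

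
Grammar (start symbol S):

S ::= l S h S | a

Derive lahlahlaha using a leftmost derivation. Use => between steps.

S => lShS => lahS => lahlShS => lahlahS => lahlahlShS => lahlahlahS => lahlahlaha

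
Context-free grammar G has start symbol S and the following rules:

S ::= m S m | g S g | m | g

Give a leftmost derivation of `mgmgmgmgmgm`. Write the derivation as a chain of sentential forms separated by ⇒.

S ⇒ mSm ⇒ mgSgm ⇒ mgmSmgm ⇒ mgmgSgmgm ⇒ mgmgmSmgmgm ⇒ mgmgmgmgmgm

S ⇒ mSm   [S ::= m S m]
mSm ⇒ mgSgm   [S ::= g S g]
mgSgm ⇒ mgmSmgm   [S ::= m S m]
mgmSmgm ⇒ mgmgSgmgm   [S ::= g S g]
mgmgSgmgm ⇒ mgmgmSmgmgm   [S ::= m S m]
mgmgmSmgmgm ⇒ mgmgmgmgmgm   [S ::= g]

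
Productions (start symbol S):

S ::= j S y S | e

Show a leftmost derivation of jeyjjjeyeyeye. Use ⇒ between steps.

S ⇒ jSyS ⇒ jeyS ⇒ jeyjSyS ⇒ jeyjjSySyS ⇒ jeyjjjSySySyS ⇒ jeyjjjeySySyS ⇒ jeyjjjeyeySyS ⇒ jeyjjjeyeyeyS ⇒ jeyjjjeyeyeye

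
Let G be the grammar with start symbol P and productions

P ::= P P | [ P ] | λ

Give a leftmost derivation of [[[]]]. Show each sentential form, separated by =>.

P => PP   [P ::= P P]
PP => PPP   [P ::= P P]
PPP => PPPP   [P ::= P P]
PPPP => [P]PPP   [P ::= [ P ]]
[P]PPP => [PP]PPP   [P ::= P P]
[PP]PPP => [[P]P]PPP   [P ::= [ P ]]
[[P]P]PPP => [[[P]]P]PPP   [P ::= [ P ]]
[[[P]]P]PPP => [[[]]P]PPP   [P ::= λ]
[[[]]P]PPP => [[[]]]PPP   [P ::= λ]
[[[]]]PPP => [[[]]]PP   [P ::= λ]
[[[]]]PP => [[[]]]P   [P ::= λ]
[[[]]]P => [[[]]]   [P ::= λ]

P=>PP=>PPP=>PPPP=>[P]PPP=>[PP]PPP=>[[P]P]PPP=>[[[P]]P]PPP=>[[[]]P]PPP=>[[[]]]PPP=>[[[]]]PP=>[[[]]]P=>[[[]]]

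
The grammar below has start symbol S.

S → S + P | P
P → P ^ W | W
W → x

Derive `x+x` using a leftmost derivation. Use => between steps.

S => S+P   [S → S + P]
S+P => P+P   [S → P]
P+P => W+P   [P → W]
W+P => x+P   [W → x]
x+P => x+W   [P → W]
x+W => x+x   [W → x]

S=>S+P=>P+P=>W+P=>x+P=>x+W=>x+x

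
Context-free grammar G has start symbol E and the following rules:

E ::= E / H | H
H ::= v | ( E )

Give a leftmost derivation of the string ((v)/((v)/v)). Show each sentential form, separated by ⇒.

E ⇒ H ⇒ (E) ⇒ (E/H) ⇒ (H/H) ⇒ ((E)/H) ⇒ ((H)/H) ⇒ ((v)/H) ⇒ ((v)/(E)) ⇒ ((v)/(E/H)) ⇒ ((v)/(H/H)) ⇒ ((v)/((E)/H)) ⇒ ((v)/((H)/H)) ⇒ ((v)/((v)/H)) ⇒ ((v)/((v)/v))

E ⇒ H   [E ::= H]
H ⇒ (E)   [H ::= ( E )]
(E) ⇒ (E/H)   [E ::= E / H]
(E/H) ⇒ (H/H)   [E ::= H]
(H/H) ⇒ ((E)/H)   [H ::= ( E )]
((E)/H) ⇒ ((H)/H)   [E ::= H]
((H)/H) ⇒ ((v)/H)   [H ::= v]
((v)/H) ⇒ ((v)/(E))   [H ::= ( E )]
((v)/(E)) ⇒ ((v)/(E/H))   [E ::= E / H]
((v)/(E/H)) ⇒ ((v)/(H/H))   [E ::= H]
((v)/(H/H)) ⇒ ((v)/((E)/H))   [H ::= ( E )]
((v)/((E)/H)) ⇒ ((v)/((H)/H))   [E ::= H]
((v)/((H)/H)) ⇒ ((v)/((v)/H))   [H ::= v]
((v)/((v)/H)) ⇒ ((v)/((v)/v))   [H ::= v]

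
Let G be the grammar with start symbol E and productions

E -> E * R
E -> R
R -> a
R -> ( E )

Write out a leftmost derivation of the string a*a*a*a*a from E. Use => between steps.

E => E*R   [E -> E * R]
E*R => E*R*R   [E -> E * R]
E*R*R => E*R*R*R   [E -> E * R]
E*R*R*R => E*R*R*R*R   [E -> E * R]
E*R*R*R*R => R*R*R*R*R   [E -> R]
R*R*R*R*R => a*R*R*R*R   [R -> a]
a*R*R*R*R => a*a*R*R*R   [R -> a]
a*a*R*R*R => a*a*a*R*R   [R -> a]
a*a*a*R*R => a*a*a*a*R   [R -> a]
a*a*a*a*R => a*a*a*a*a   [R -> a]

E => E*R => E*R*R => E*R*R*R => E*R*R*R*R => R*R*R*R*R => a*R*R*R*R => a*a*R*R*R => a*a*a*R*R => a*a*a*a*R => a*a*a*a*a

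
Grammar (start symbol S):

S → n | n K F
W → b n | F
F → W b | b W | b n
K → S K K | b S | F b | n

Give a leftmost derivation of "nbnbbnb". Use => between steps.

S => nKF => nbSF => nbnF => nbnWb => nbnFb => nbnbWb => nbnbbnb

S => nKF   [S → n K F]
nKF => nbSF   [K → b S]
nbSF => nbnF   [S → n]
nbnF => nbnWb   [F → W b]
nbnWb => nbnFb   [W → F]
nbnFb => nbnbWb   [F → b W]
nbnbWb => nbnbbnb   [W → b n]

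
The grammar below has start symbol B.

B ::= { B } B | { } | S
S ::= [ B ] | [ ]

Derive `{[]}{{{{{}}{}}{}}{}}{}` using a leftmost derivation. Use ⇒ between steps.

B ⇒ {B}B ⇒ {S}B ⇒ {[]}B ⇒ {[]}{B}B ⇒ {[]}{{B}B}B ⇒ {[]}{{{B}B}B}B ⇒ {[]}{{{{B}B}B}B}B ⇒ {[]}{{{{{}}B}B}B}B ⇒ {[]}{{{{{}}{}}B}B}B ⇒ {[]}{{{{{}}{}}{}}B}B ⇒ {[]}{{{{{}}{}}{}}{}}B ⇒ {[]}{{{{{}}{}}{}}{}}{}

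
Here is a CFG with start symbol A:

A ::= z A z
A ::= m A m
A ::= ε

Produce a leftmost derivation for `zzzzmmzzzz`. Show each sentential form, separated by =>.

A=>zAz=>zzAzz=>zzzAzzz=>zzzzAzzzz=>zzzzmAmzzzz=>zzzzmmzzzz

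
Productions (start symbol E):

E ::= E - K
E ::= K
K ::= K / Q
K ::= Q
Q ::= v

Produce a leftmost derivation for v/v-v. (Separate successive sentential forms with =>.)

E=>E-K=>K-K=>K/Q-K=>Q/Q-K=>v/Q-K=>v/v-K=>v/v-Q=>v/v-v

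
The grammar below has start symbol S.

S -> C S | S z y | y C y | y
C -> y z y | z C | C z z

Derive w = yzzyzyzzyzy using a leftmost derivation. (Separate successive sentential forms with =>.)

S => Szy => yCyzy => yzCyzy => yzzCyzy => yzzCzzyzy => yzzyzyzzyzy

S => Szy   [S -> S z y]
Szy => yCyzy   [S -> y C y]
yCyzy => yzCyzy   [C -> z C]
yzCyzy => yzzCyzy   [C -> z C]
yzzCyzy => yzzCzzyzy   [C -> C z z]
yzzCzzyzy => yzzyzyzzyzy   [C -> y z y]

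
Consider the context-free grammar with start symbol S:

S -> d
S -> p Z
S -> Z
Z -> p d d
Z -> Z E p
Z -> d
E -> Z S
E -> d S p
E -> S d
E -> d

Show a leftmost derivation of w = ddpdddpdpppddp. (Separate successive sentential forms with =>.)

S => Z => ZEp => dEp => dZSp => dZEpSp => dZEpEpSp => ddEpEpSp => ddSdpEpSp => ddZdpEpSp => ddpdddpEpSp => ddpdddpdpSp => ddpdddpdppZp => ddpdddpdpppddp

S => Z   [S -> Z]
Z => ZEp   [Z -> Z E p]
ZEp => dEp   [Z -> d]
dEp => dZSp   [E -> Z S]
dZSp => dZEpSp   [Z -> Z E p]
dZEpSp => dZEpEpSp   [Z -> Z E p]
dZEpEpSp => ddEpEpSp   [Z -> d]
ddEpEpSp => ddSdpEpSp   [E -> S d]
ddSdpEpSp => ddZdpEpSp   [S -> Z]
ddZdpEpSp => ddpdddpEpSp   [Z -> p d d]
ddpdddpEpSp => ddpdddpdpSp   [E -> d]
ddpdddpdpSp => ddpdddpdppZp   [S -> p Z]
ddpdddpdppZp => ddpdddpdpppddp   [Z -> p d d]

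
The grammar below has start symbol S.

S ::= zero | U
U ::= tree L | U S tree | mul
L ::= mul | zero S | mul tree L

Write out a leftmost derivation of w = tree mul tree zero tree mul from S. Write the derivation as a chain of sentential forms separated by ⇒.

S ⇒ U   [S ::= U]
U ⇒ tree L   [U ::= tree L]
tree L ⇒ tree mul tree L   [L ::= mul tree L]
tree mul tree L ⇒ tree mul tree zero S   [L ::= zero S]
tree mul tree zero S ⇒ tree mul tree zero U   [S ::= U]
tree mul tree zero U ⇒ tree mul tree zero tree L   [U ::= tree L]
tree mul tree zero tree L ⇒ tree mul tree zero tree mul   [L ::= mul]

S ⇒ U ⇒ tree L ⇒ tree mul tree L ⇒ tree mul tree zero S ⇒ tree mul tree zero U ⇒ tree mul tree zero tree L ⇒ tree mul tree zero tree mul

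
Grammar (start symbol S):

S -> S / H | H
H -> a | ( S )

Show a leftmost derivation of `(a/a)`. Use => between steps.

S=>H=>(S)=>(S/H)=>(H/H)=>(a/H)=>(a/a)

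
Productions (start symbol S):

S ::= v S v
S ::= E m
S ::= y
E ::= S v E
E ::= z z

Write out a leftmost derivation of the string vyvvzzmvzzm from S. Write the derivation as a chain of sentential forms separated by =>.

S => Em   [S ::= E m]
Em => SvEm   [E ::= S v E]
SvEm => vSvvEm   [S ::= v S v]
vSvvEm => vyvvEm   [S ::= y]
vyvvEm => vyvvSvEm   [E ::= S v E]
vyvvSvEm => vyvvEmvEm   [S ::= E m]
vyvvEmvEm => vyvvzzmvEm   [E ::= z z]
vyvvzzmvEm => vyvvzzmvzzm   [E ::= z z]

S => Em => SvEm => vSvvEm => vyvvEm => vyvvSvEm => vyvvEmvEm => vyvvzzmvEm => vyvvzzmvzzm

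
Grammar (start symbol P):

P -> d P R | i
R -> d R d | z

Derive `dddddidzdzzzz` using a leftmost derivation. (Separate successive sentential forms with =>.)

P => dPR => ddPRR => dddPRRR => ddddPRRRR => dddddPRRRRR => dddddiRRRRR => dddddidRdRRRR => dddddidzdRRRR => dddddidzdzRRR => dddddidzdzzRR => dddddidzdzzzR => dddddidzdzzzz

P => dPR   [P -> d P R]
dPR => ddPRR   [P -> d P R]
ddPRR => dddPRRR   [P -> d P R]
dddPRRR => ddddPRRRR   [P -> d P R]
ddddPRRRR => dddddPRRRRR   [P -> d P R]
dddddPRRRRR => dddddiRRRRR   [P -> i]
dddddiRRRRR => dddddidRdRRRR   [R -> d R d]
dddddidRdRRRR => dddddidzdRRRR   [R -> z]
dddddidzdRRRR => dddddidzdzRRR   [R -> z]
dddddidzdzRRR => dddddidzdzzRR   [R -> z]
dddddidzdzzRR => dddddidzdzzzR   [R -> z]
dddddidzdzzzR => dddddidzdzzzz   [R -> z]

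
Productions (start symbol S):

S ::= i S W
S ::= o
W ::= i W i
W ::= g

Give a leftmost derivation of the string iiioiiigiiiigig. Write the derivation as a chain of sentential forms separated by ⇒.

S⇒iSW⇒iiSWW⇒iiiSWWW⇒iiioWWW⇒iiioiWiWW⇒iiioiiWiiWW⇒iiioiiiWiiiWW⇒iiioiiigiiiWW⇒iiioiiigiiiiWiW⇒iiioiiigiiiigiW⇒iiioiiigiiiigig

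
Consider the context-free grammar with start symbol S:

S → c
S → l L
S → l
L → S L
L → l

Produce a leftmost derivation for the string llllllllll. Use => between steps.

S=>lL=>lSL=>llLL=>llSLL=>lllLLL=>lllSLLL=>llllLLLL=>llllSLLLL=>lllllLLLLL=>llllllLLLL=>lllllllLLL=>llllllllLL=>lllllllllL=>llllllllll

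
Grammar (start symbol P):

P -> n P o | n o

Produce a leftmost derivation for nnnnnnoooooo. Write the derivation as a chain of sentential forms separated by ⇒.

P ⇒ nPo ⇒ nnPoo ⇒ nnnPooo ⇒ nnnnPoooo ⇒ nnnnnPooooo ⇒ nnnnnnoooooo

P ⇒ nPo   [P -> n P o]
nPo ⇒ nnPoo   [P -> n P o]
nnPoo ⇒ nnnPooo   [P -> n P o]
nnnPooo ⇒ nnnnPoooo   [P -> n P o]
nnnnPoooo ⇒ nnnnnPooooo   [P -> n P o]
nnnnnPooooo ⇒ nnnnnnoooooo   [P -> n o]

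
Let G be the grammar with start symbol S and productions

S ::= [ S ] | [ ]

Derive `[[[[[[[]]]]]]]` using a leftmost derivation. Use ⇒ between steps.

S ⇒ [S] ⇒ [[S]] ⇒ [[[S]]] ⇒ [[[[S]]]] ⇒ [[[[[S]]]]] ⇒ [[[[[[S]]]]]] ⇒ [[[[[[[]]]]]]]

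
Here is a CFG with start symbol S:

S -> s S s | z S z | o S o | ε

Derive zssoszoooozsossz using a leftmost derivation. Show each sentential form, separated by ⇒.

S ⇒ zSz ⇒ zsSsz ⇒ zssSssz ⇒ zssoSossz ⇒ zssosSsossz ⇒ zssoszSzsossz ⇒ zssoszoSozsossz ⇒ zssoszooSoozsossz ⇒ zssoszoooozsossz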